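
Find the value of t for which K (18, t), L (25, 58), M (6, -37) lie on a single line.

23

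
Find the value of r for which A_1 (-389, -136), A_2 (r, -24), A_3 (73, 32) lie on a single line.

The three points are collinear iff det[A_1A_2; A_1A_3] = 0.
This determinant is linear in r: (168)r + (13608) = 0, so r = -81.

-81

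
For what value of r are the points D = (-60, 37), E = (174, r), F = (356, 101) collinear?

73

The three points are collinear iff det[DE; DF] = 0.
This determinant is linear in r: (-416)r + (30368) = 0, so r = 73.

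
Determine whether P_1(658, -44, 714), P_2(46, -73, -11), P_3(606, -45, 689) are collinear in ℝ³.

No

P_1P_2 = (-612, -29, -725), P_1P_3 = (-52, -1, -25).
P_1P_2 × P_1P_3 = (0, 22400, -896).
The cross product is nonzero, so the points do not lie on one line.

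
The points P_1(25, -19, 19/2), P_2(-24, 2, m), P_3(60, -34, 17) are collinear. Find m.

-1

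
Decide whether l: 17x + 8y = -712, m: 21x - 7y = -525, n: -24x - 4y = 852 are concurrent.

Yes

Intersecting l and m: solving the 2×2 system gives (x, y) = (-32, -21).
Substitute into n: (-24)(-32) + (-4)(-21) = 852.
This equals 852, so (-32, -21) lies on all three lines and they are concurrent.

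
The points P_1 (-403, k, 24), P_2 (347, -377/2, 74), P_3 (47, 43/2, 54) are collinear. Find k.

673/2

Collinearity requires P_1P_2 × P_1P_3 = 0; each component is linear in k.
The x-component gives (20)k + (-6730) = 0, so k = 673/2.
The remaining components then also vanish.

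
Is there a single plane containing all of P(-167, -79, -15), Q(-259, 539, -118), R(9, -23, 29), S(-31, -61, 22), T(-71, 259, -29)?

No

The plane through P, Q, R has normal n = PQ × PR = (32960, -14080, -113920) and equation n·X = -2683200.
Checking the remaining points: n·S = -2669120, n·T = -2683200.
Since n·S = -2669120 ≠ -2683200, S is off the plane and the points are not all coplanar.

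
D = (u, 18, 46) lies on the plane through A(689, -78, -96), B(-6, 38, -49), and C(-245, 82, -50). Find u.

A normal to the plane is n = AB × AC = (-2184, -11928, -2856).
D lies in the plane iff n · AD = 0.
This gives (-2184)u + (-45864) = 0, so u = -21.

-21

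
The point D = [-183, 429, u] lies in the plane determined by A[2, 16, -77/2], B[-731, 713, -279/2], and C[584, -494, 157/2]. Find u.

137

A normal to the plane is n = AB × AC = (30039, 26979, -31824).
D lies in the plane iff n · AD = 0.
This gives (-31824)u + (4359888) = 0, so u = 137.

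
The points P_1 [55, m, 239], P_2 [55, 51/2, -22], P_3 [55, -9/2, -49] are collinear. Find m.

Direction P_2P_3 = (0, -30, -27). From the z-coordinate of P_1, the parameter along the line is τ = (239 − (-22))/(-27) = -29/3.
Then m = 51/2 + (-29/3)·(-30) = 631/2.

631/2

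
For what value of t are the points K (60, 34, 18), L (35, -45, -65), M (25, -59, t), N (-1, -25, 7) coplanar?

-73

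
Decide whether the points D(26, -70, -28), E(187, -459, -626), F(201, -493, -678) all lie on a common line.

No

DE = (161, -389, -598), DF = (175, -423, -650).
DE × DF = (-104, 0, -28).
The cross product is nonzero, so the points do not lie on one line.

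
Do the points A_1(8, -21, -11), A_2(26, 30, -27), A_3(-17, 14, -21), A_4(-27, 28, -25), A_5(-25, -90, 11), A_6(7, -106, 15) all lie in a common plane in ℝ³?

No

The plane through A_1, A_2, A_3 has normal n = A_1A_2 × A_1A_3 = (50, 580, 1905) and equation n·P = -32735.
Checking the remaining points: n·A_4 = -32735, n·A_5 = -32495, n·A_6 = -32555.
Since n·A_5 = -32495 ≠ -32735, A_5 is off the plane and the points are not all coplanar.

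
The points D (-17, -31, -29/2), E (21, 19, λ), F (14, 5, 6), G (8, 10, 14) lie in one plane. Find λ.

33/2

Normal to plane DFG: n = (371/2, -371, 371); plane equation n·P = 2968.
Requiring n·E = 2968: (371)λ + (-6307/2) = 2968.
So λ = 33/2.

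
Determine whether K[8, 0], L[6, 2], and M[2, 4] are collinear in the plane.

KL = (-2, 2), KM = (-6, 4).
Twice the signed area of △KLM is (-2)(4) − (2)(-6) = 4.
The area is nonzero, so the three points are not collinear.

No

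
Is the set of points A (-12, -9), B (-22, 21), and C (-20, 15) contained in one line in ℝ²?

Yes

AB = (-10, 30), AC = (-8, 24).
Twice the signed area of △ABC is (-10)(24) − (30)(-8) = 0.
The triangle is degenerate (zero area), so the points are collinear.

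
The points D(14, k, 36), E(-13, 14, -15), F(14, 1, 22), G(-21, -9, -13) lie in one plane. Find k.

-28

Coplanarity ⇔ det[DE; DF; DG] = 0.
Expanding, this is linear in k: (350)k + (9800) = 0.
So k = -28.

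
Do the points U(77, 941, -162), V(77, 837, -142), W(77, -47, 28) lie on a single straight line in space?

UV = (0, -104, 20), UW = (0, -988, 190).
UV × UW = (0, 0, 0).
The cross product vanishes, so the three points are collinear.

Yes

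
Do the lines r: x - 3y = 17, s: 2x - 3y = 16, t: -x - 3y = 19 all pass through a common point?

Yes

Lines aᵢx + bᵢy = cᵢ with pairwise distinct directions are concurrent exactly when det[aᵢ bᵢ cᵢ] = 0.
Here the determinant is 0.
It vanishes, so the lines are concurrent at (-1, -6).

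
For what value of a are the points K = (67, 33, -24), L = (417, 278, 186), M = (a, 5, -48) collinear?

27

Collinearity requires KL × KM = 0; each component is linear in a.
The y-component gives (210)a + (-5670) = 0, so a = 27.
The remaining components then also vanish.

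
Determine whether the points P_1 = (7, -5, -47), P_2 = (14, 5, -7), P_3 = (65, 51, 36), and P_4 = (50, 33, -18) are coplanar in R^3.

Yes

The four points are coplanar iff the 3×3 determinant with rows P_1P_2, P_1P_3, P_1P_4 is zero.
Rows: (7, 10, 40), (58, 56, 83), (43, 38, 29).
Expanding along the first row: (7)(-1530) − (10)(-1887) + (40)(-204) = 0.
Zero determinant ⇒ coplanar.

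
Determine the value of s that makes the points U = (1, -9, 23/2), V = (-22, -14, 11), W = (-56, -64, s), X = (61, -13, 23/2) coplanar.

7

Coplanarity ⇔ det[UV; UW; UX] = 0.
Expanding, this is linear in s: (-392)s + (2744) = 0.
So s = 7.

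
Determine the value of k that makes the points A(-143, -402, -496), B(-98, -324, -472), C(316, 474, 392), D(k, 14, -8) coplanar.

Coplanarity ⇔ det[AB; AC; AD] = 0.
Expanding, this is linear in k: (48240)k + (-3376800) = 0.
So k = 70.

70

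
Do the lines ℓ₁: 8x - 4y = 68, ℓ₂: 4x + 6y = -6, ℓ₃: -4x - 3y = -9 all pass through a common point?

Lines aᵢx + bᵢy = cᵢ with pairwise distinct directions are concurrent exactly when det[aᵢ bᵢ cᵢ] = 0.
Here the determinant is 0.
It vanishes, so the lines are concurrent at (6, -5).

Yes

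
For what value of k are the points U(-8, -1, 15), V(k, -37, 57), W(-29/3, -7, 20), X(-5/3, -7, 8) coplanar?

Normal to plane UWX: n = (72, 20, 48); plane equation n·P = 124.
Requiring n·V = 124: (72)k + (1996) = 124.
So k = -26.

-26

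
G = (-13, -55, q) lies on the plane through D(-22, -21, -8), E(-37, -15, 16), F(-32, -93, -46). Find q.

-44

Coplanarity requires DE · (DF × DG) = 0.
DE = (-15, 6, 24), DF = (-10, -72, -38); the triple product is linear in q with coefficient 1140 and constant term 50160.
Setting it to zero: q = -44.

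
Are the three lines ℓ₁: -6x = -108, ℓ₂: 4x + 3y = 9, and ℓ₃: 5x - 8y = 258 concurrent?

Intersecting ℓ₁ and ℓ₂: solving the 2×2 system gives (x, y) = (18, -21).
Substitute into ℓ₃: (5)(18) + (-8)(-21) = 258.
This equals 258, so (18, -21) lies on all three lines and they are concurrent.

Yes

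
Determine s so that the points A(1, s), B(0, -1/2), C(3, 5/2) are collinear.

The three points are collinear iff det[AB; AC] = 0.
This determinant is linear in s: (3)s + (-3/2) = 0, so s = 1/2.

1/2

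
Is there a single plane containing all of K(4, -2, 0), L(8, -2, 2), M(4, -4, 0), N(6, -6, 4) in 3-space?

With K as base: KL = (4, 0, 2), KM = (0, -2, 0), KN = (2, -4, 4).
KM × KN = (-8, 0, 4).
KL · (KM × KN) = -24.
Since -24 ≠ 0, the four points are not coplanar.

No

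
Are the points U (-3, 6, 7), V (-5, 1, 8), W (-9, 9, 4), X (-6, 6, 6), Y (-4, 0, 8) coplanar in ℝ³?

The plane through U, V, W has normal n = UV × UW = (12, -12, -36) and equation n·P = -360.
Checking the remaining points: n·X = -360, n·Y = -336.
Since n·Y = -336 ≠ -360, Y is off the plane and the points are not all coplanar.

No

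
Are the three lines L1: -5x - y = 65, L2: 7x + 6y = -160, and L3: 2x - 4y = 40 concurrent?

Yes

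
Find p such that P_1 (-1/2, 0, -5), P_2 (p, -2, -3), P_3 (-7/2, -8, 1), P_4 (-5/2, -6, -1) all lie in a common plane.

Normal to plane P_1P_3P_4: n = (4, 0, 2); plane equation n·P = -12.
Requiring n·P_2 = -12: (4)p + (-6) = -12.
So p = -3/2.

-3/2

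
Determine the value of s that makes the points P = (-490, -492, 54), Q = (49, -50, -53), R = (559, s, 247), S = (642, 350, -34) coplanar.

The points are coplanar iff PQ · (PR × PS) = 0.
Expanding, this is linear in s: (73692)s + (-8474580) = 0.
So s = 115.

115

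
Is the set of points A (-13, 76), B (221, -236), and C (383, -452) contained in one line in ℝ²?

Yes

AB = (234, -312), AC = (396, -528).
Twice the signed area of △ABC is (234)(-528) − (-312)(396) = 0.
The triangle is degenerate (zero area), so the points are collinear.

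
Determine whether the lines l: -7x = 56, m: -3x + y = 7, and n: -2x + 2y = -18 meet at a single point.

Yes

The three lines meet at one point iff the augmented coefficient matrix [aᵢ bᵢ cᵢ] has rank < 3, i.e. its determinant vanishes.
Here the determinant is 0.
It vanishes, so the lines are concurrent at (-8, -17).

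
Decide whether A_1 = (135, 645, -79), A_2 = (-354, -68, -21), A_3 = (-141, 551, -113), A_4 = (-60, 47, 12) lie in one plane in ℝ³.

Yes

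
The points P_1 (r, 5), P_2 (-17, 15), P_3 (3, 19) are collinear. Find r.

Collinearity: (P_1 − P_2) must be parallel to (P_3 − P_2) = (20, 4).
Cross-multiplying the components: (r − (-17))·(4) = (-10)·(20).
Solving gives r = -67.

-67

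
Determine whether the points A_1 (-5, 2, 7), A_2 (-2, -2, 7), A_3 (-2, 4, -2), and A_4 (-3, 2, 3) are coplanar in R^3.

The four points are coplanar iff the 3×3 determinant with rows A_1A_2, A_1A_3, A_1A_4 is zero.
Rows: (3, -4, 0), (3, 2, -9), (2, 0, -4).
Expanding along the first row: (3)(-8) − (-4)(6) + (0)(-4) = 0.
Zero determinant ⇒ coplanar.

Yes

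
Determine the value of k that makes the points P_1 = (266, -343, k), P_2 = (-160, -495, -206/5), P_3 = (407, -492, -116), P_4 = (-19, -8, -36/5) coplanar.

The points are coplanar iff P_1P_2 · (P_1P_3 × P_1P_4) = 0.
Expanding, this is linear in k: (-275706)k + (-111936636/5) = 0.
So k = -406/5.

-406/5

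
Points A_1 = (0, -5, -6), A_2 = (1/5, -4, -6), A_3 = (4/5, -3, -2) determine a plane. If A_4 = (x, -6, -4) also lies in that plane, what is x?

A normal to the plane is n = A_1A_2 × A_1A_3 = (4, -4/5, -2/5).
A_4 lies in the plane iff n · A_1A_4 = 0.
This gives (4)x + (0) = 0, so x = 0.

0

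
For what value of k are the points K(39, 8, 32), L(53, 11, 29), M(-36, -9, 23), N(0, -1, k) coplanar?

Normal to plane KLM: n = (-78, 351, -13); plane equation n·P = -650.
Requiring n·N = -650: (-13)k + (-351) = -650.
So k = 23.

23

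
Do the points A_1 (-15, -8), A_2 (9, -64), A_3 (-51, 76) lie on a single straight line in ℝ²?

A_1A_2 = (24, -56), A_1A_3 = (-36, 84).
Twice the signed area of △A_1A_2A_3 is (24)(84) − (-56)(-36) = 0.
The triangle is degenerate (zero area), so the points are collinear.

Yes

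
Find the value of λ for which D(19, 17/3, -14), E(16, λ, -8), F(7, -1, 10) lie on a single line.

Direction DF = (-12, -20/3, 24). From the x-coordinate of E, the parameter along the line is τ = (16 − 19)/(-12) = 1/4.
Then λ = 17/3 + 1/4·(-20/3) = 4.

4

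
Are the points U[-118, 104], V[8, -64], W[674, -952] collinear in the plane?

Yes

UV = (126, -168), UW = (792, -1056).
det[UV; UW] = (126)(-1056) − (-168)(792) = 0.
The determinant is zero, so the points are collinear.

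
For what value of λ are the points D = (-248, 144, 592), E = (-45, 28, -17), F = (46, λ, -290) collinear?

Direction DE = (203, -116, -609). From the x-coordinate of F, the parameter along the line is τ = (46 − (-248))/203 = 42/29.
Then λ = 144 + 42/29·(-116) = -24.

-24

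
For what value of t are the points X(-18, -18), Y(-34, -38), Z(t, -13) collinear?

The three points are collinear iff det[XY; XZ] = 0.
This determinant is linear in t: (20)t + (280) = 0, so t = -14.

-14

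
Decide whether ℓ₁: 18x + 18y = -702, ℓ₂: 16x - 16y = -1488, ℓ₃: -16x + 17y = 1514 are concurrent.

No

Intersecting ℓ₁ and ℓ₂: solving the 2×2 system gives (x, y) = (-66, 27).
Substitute into ℓ₃: (-16)(-66) + (17)(27) = 1515.
But ℓ₃ requires 1514 ≠ 1515, so the three lines have no common point.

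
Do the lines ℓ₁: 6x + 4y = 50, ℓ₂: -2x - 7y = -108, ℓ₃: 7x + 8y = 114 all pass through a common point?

No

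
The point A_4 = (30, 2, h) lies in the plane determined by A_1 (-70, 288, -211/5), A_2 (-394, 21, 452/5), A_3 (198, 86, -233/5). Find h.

43/5

Coplanarity requires A_1A_2 · (A_1A_3 × A_1A_4) = 0.
A_1A_2 = (-324, -267, 663/5), A_1A_3 = (268, -202, -22/5); the triple product is linear in h with coefficient 137004 and constant term -5891172/5.
Setting it to zero: h = 43/5.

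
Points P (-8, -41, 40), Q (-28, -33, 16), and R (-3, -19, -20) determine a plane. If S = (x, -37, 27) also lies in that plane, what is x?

Coplanarity requires PQ · (PR × PS) = 0.
PQ = (-20, 8, -24), PR = (5, 22, -60); the triple product is linear in x with coefficient 48 and constant term 1344.
Setting it to zero: x = -28.

-28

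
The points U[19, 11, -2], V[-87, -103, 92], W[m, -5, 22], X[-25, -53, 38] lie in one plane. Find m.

-9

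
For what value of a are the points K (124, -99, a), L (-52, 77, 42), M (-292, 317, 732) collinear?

-464

Direction LM = (-240, 240, 690). From the x-coordinate of K, the parameter along the line is τ = (124 − (-52))/(-240) = -11/15.
Then a = 42 + (-11/15)·(690) = -464.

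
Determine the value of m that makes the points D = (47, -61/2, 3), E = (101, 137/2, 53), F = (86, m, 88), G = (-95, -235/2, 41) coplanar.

91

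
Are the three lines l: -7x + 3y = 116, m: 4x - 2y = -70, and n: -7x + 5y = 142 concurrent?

Yes

The three lines meet at one point iff the augmented coefficient matrix [aᵢ bᵢ cᵢ] has rank < 3, i.e. its determinant vanishes.
Here the determinant is 0.
It vanishes, so the lines are concurrent at (-11, 13).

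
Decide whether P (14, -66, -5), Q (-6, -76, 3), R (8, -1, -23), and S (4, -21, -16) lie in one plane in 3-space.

Yes

The four points are coplanar iff the 3×3 determinant with rows PQ, PR, PS is zero.
Rows: (-20, -10, 8), (-6, 65, -18), (-10, 45, -11).
Expanding along the first row: (-20)(95) − (-10)(-114) + (8)(380) = 0.
Zero determinant ⇒ coplanar.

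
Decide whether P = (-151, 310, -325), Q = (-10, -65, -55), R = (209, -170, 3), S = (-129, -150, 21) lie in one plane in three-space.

Yes

The four points are coplanar iff the 3×3 determinant with rows PQ, PR, PS is zero.
Rows: (141, -375, 270), (360, -480, 328), (22, -460, 346).
Expanding along the first row: (141)(-15200) − (-375)(117344) + (270)(-155040) = 0.
Zero determinant ⇒ coplanar.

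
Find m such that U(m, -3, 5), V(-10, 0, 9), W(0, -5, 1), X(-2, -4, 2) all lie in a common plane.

-4

Coplanarity ⇔ det[UV; UW; UX] = 0.
Expanding, this is linear in m: (-3)m + (-12) = 0.
So m = -4.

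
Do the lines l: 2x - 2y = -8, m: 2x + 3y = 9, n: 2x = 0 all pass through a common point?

No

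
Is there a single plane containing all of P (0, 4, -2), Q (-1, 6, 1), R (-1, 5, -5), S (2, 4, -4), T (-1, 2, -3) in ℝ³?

No

The plane through P, Q, R has normal n = PQ × PR = (-9, -6, 1) and equation n·X = -26.
Checking the remaining points: n·S = -46, n·T = -6.
Since n·S = -46 ≠ -26, S is off the plane and the points are not all coplanar.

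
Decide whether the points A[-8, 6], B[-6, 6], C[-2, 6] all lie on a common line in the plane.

AB = (2, 0), AC = (6, 0).
det[AB; AC] = (2)(0) − (0)(6) = 0.
The determinant is zero, so the points are collinear.

Yes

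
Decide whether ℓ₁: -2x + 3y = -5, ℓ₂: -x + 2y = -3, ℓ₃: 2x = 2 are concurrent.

Yes

The three lines meet at one point iff the augmented coefficient matrix [aᵢ bᵢ cᵢ] has rank < 3, i.e. its determinant vanishes.
Here the determinant is 0.
It vanishes, so the lines are concurrent at (1, -1).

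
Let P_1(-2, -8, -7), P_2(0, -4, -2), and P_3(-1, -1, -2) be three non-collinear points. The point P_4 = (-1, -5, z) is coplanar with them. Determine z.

-4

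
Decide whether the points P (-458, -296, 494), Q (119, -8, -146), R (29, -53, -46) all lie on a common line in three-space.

PQ = (577, 288, -640), PR = (487, 243, -540).
PQ × PR = (0, -100, -45).
The cross product is nonzero, so the points do not lie on one line.

No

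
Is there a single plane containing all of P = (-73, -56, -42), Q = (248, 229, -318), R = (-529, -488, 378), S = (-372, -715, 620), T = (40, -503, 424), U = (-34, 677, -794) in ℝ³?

No

The plane through P, Q, R has normal n = PQ × PR = (468, -8964, -8712) and equation n·X = 833724.
Checking the remaining points: n·S = 833724, n·T = 833724, n·U = 832788.
Since n·U = 832788 ≠ 833724, U is off the plane and the points are not all coplanar.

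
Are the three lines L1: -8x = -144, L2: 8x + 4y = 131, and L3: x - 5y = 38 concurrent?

No

The three lines meet at one point iff the augmented coefficient matrix [aᵢ bᵢ cᵢ] has rank < 3, i.e. its determinant vanishes.
Here the determinant is -120.
Nonzero, so no common point exists.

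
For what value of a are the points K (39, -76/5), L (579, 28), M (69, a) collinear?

The three points are collinear iff det[KL; KM] = 0.
This determinant is linear in a: (540)a + (6912) = 0, so a = -64/5.

-64/5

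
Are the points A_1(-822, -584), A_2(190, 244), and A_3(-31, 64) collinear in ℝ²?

No

A_1A_2 = (1012, 828), A_1A_3 = (791, 648).
Twice the signed area of △A_1A_2A_3 is (1012)(648) − (828)(791) = 828.
The area is nonzero, so the three points are not collinear.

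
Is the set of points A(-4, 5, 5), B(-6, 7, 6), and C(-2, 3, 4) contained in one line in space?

Yes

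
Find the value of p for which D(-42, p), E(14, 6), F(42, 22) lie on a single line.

Collinearity: (D − E) must be parallel to (F − E) = (28, 16).
Cross-multiplying the components: (p − 6)·(28) = (-56)·(16).
Solving gives p = -26.

-26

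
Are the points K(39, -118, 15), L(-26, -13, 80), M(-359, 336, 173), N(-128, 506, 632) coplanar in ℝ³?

Yes

The four points are coplanar iff the 3×3 determinant with rows KL, KM, KN is zero.
Rows: (-65, 105, 65), (-398, 454, 158), (-167, 624, 617).
Expanding along the first row: (-65)(181526) − (105)(-219180) + (65)(-172534) = 0.
Zero determinant ⇒ coplanar.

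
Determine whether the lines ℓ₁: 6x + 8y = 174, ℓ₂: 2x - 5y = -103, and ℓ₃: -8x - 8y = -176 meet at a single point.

Yes

Lines aᵢx + bᵢy = cᵢ with pairwise distinct directions are concurrent exactly when det[aᵢ bᵢ cᵢ] = 0.
Here the determinant is 0.
It vanishes, so the lines are concurrent at (1, 21).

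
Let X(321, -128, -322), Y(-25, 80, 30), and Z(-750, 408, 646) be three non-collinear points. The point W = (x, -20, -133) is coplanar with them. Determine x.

123

A normal to the plane is n = XY × XZ = (12672, -42064, 37312).
W lies in the plane iff n · XW = 0.
This gives (12672)x + (-1558656) = 0, so x = 123.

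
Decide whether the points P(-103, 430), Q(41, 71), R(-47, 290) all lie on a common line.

PQ = (144, -359), PR = (56, -140).
If collinear, PR would be a scalar multiple of PQ. But (144)·(-140) ≠ (-359)·(56) (difference -56), so they are not parallel; the points are not collinear.

No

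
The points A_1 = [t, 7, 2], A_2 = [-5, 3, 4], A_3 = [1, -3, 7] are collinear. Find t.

Collinearity requires A_1A_2 × A_1A_3 = 0; each component is linear in t.
The y-component gives (3)t + (27) = 0, so t = -9.
The remaining components then also vanish.

-9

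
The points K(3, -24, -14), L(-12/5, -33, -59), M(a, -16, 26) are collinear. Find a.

39/5

Direction KL = (-27/5, -9, -45). From the y-coordinate of M, the parameter along the line is τ = (-16 − (-24))/(-9) = -8/9.
Then a = 3 + (-8/9)·(-27/5) = 39/5.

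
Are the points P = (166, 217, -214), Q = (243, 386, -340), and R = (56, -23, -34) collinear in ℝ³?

PQ = (77, 169, -126), PR = (-110, -240, 180).
Comparing components 2 and 3: (169)(180) − (-126)(-240) = 180 ≠ 0, so PQ and PR are not parallel and the points are not collinear.

No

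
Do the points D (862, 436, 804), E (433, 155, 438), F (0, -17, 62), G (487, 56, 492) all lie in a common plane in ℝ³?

Yes

With D as base: DE = (-429, -281, -366), DF = (-862, -453, -742), DG = (-375, -380, -312).
DF × DG = (-140624, 9306, 157685).
DE · (DF × DG) = 0.
The scalar triple product vanishes, so the four points are coplanar.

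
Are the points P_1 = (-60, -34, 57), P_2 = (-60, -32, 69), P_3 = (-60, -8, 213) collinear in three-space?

P_1P_2 = (0, 2, 12), P_1P_3 = (0, 26, 156).
Each component of P_1P_3 is 13 times the corresponding component of P_1P_2, so P_1P_3 = 13·P_1P_2 and the points are collinear.

Yes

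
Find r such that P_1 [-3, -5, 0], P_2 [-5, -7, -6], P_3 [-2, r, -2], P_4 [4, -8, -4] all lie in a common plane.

Coplanarity ⇔ det[P_1P_2; P_1P_3; P_1P_4] = 0.
Expanding, this is linear in r: (50)r + (300) = 0.
So r = -6.

-6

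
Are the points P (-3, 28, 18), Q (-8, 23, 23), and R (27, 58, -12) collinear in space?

Yes

PQ = (-5, -5, 5), PR = (30, 30, -30).
Each component of PR is -6 times the corresponding component of PQ, so PR = -6·PQ and the points are collinear.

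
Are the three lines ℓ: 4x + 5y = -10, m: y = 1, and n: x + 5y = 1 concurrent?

No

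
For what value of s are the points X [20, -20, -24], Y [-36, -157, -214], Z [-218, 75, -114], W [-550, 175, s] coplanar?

-274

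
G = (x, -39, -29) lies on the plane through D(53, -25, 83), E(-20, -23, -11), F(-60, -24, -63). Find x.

-31

The plane through D, E, F has equation −198x − 36y + 153z = 3105.
Substituting G: (-198)x + (-3033) = 3105, so x = -31.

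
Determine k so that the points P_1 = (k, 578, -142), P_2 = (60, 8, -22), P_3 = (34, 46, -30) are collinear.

-330

Collinearity requires P_1P_2 × P_1P_3 = 0; each component is linear in k.
The y-component gives (-8)k + (-2640) = 0, so k = -330.
The remaining components then also vanish.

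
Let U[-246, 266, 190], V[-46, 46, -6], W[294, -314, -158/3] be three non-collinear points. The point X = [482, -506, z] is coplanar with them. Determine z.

The plane through U, V, W has equation −(180880/3)x − (171920/3)y + 2800z = 361760/3.
Substituting X: (2800)z + (-192640/3) = 361760/3, so z = 66.

66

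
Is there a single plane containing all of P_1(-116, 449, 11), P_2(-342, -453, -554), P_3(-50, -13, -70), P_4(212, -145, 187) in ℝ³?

The four points are coplanar iff the 3×3 determinant with rows P_1P_2, P_1P_3, P_1P_4 is zero.
Rows: (-226, -902, -565), (66, -462, -81), (328, -594, 176).
Expanding along the first row: (-226)(-129426) − (-902)(38184) + (-565)(112332) = 224664.
Nonzero ⇒ not coplanar.

No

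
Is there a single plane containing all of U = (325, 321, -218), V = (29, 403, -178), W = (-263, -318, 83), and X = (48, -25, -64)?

A normal to the plane through U, V, W is n = UV × UW = (50242, 65576, 237360).
The plane has equation n·P = -14365934. For X: n·X = -14418824.
-14418824 ≠ -14365934, so X is off the plane.

No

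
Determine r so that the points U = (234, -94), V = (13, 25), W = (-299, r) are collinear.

193

The three points are collinear iff det[UV; UW] = 0.
This determinant is linear in r: (-221)r + (42653) = 0, so r = 193.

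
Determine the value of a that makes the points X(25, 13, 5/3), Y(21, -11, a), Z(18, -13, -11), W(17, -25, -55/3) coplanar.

Coplanarity ⇔ det[XY; XZ; XW] = 0.
Expanding, this is linear in a: (58)a + (2030/3) = 0.
So a = -35/3.

-35/3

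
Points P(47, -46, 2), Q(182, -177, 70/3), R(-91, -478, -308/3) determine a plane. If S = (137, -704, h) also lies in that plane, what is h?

The plane through P, Q, R has equation (68782/3)x + 11186y − 76398z = 1230698/3.
Substituting S: (-76398)h + (-14201698/3) = 1230698/3, so h = -202/3.

-202/3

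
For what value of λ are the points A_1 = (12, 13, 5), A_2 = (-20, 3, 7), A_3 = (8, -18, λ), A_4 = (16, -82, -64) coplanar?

Normal to plane A_1A_2A_4: n = (880, -2200, 3080); plane equation n·P = -2640.
Requiring n·A_3 = -2640: (3080)λ + (46640) = -2640.
So λ = -16.

-16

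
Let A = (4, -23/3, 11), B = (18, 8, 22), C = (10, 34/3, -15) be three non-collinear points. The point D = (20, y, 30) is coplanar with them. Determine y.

23/3

Coplanarity requires AB · (AC × AD) = 0.
AB = (14, 47/3, 11), AC = (6, 19, -26); the triple product is linear in y with coefficient 430 and constant term -9890/3.
Setting it to zero: y = 23/3.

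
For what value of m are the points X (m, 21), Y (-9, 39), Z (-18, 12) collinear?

The three points are collinear iff det[XY; XZ] = 0.
This determinant is linear in m: (27)m + (405) = 0, so m = -15.

-15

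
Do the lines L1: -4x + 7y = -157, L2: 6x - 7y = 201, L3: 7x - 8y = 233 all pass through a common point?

No

Intersecting L1 and L2: solving the 2×2 system gives (x, y) = (22, -69/7).
Substitute into L3: (7)(22) + (-8)(-69/7) = 1630/7.
But L3 requires 233 ≠ 1630/7, so the three lines have no common point.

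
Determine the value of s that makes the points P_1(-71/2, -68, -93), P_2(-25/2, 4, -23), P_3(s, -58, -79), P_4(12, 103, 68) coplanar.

-53/2

Normal to plane P_1P_2P_4: n = (-378, -378, 513); plane equation n·P = -8586.
Requiring n·P_3 = -8586: (-378)s + (-18603) = -8586.
So s = -53/2.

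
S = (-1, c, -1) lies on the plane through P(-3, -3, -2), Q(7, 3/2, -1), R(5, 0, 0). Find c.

The plane through P, Q, R has equation 6x − 12y − 6z = 30.
Substituting S: (-12)c + (0) = 30, so c = -5/2.

-5/2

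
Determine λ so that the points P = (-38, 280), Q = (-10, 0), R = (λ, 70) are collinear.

-17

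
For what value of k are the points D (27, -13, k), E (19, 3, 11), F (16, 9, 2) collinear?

35

Collinearity requires DE × DF = 0; each component is linear in k.
The x-component gives (6)k + (-210) = 0, so k = 35.
The remaining components then also vanish.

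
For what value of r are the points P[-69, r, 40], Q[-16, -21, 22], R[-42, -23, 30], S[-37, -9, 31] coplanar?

-16

The points are coplanar iff PQ · (PR × PS) = 0.
Expanding, this is linear in r: (-66)r + (-1056) = 0.
So r = -16.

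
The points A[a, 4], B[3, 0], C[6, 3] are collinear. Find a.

7

The three points are collinear iff det[AB; AC] = 0.
This determinant is linear in a: (-3)a + (21) = 0, so a = 7.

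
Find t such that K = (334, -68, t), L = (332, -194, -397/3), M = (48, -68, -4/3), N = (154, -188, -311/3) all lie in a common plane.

-121/3

Coplanarity ⇔ det[KL; KM; KN] = 0.
Expanding, this is linear in t: (-20724)t + (-835868) = 0.
So t = -121/3.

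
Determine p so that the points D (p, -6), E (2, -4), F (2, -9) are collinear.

2

Collinearity: (D − E) must be parallel to (F − E) = (0, -5).
Cross-multiplying the components: (p − 2)·(-5) = (-2)·(0).
Solving gives p = 2.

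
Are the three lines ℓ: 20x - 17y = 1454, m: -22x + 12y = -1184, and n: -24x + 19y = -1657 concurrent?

Lines aᵢx + bᵢy = cᵢ with pairwise distinct directions are concurrent exactly when det[aᵢ bᵢ cᵢ] = 0.
Here the determinant is -134.
Nonzero, so no common point exists.

No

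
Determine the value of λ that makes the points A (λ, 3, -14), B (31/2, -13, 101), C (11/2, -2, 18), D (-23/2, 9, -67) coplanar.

21

The points are coplanar iff AB · (AC × AD) = 0.
Expanding, this is linear in λ: (22)λ + (-462) = 0.
So λ = 21.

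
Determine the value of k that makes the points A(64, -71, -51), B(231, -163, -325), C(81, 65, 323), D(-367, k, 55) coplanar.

Normal to plane ABC: n = (2856, -67116, 24276); plane equation n·P = 3709944.
Requiring n·D = 3709944: (-67116)k + (287028) = 3709944.
So k = -51.

-51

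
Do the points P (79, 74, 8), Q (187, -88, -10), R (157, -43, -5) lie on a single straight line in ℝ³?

PQ = (108, -162, -18), PR = (78, -117, -13).
Each component of PR is 13/18 times the corresponding component of PQ, so PR = 13/18·PQ and the points are collinear.

Yes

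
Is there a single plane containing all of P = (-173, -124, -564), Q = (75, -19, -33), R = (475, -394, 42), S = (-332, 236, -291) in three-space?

Yes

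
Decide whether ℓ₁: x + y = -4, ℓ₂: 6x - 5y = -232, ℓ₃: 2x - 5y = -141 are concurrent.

Lines aᵢx + bᵢy = cᵢ with pairwise distinct directions are concurrent exactly when det[aᵢ bᵢ cᵢ] = 0.
Here the determinant is 7.
Nonzero, so no common point exists.

No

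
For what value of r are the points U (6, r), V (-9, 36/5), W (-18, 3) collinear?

The three points are collinear iff det[UV; UW] = 0.
This determinant is linear in r: (-9)r + (639/5) = 0, so r = 71/5.

71/5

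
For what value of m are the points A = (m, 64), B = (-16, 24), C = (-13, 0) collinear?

Collinearity: (A − B) must be parallel to (C − B) = (3, -24).
Cross-multiplying the components: (m − (-16))·(-24) = (40)·(3).
Solving gives m = -21.

-21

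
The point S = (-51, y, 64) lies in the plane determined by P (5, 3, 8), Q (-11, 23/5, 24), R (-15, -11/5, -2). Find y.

A normal to the plane is n = PQ × PR = (336/5, -480, 576/5).
S lies in the plane iff n · PS = 0.
This gives (-480)y + (4128) = 0, so y = 43/5.

43/5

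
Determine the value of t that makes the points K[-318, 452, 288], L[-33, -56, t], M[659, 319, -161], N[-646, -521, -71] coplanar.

Normal to plane KMN: n = (-389130, 498015, -994245); plane equation n·P = 62503560.
Requiring n·L = 62503560: (-994245)t + (-15047550) = 62503560.
So t = -78.

-78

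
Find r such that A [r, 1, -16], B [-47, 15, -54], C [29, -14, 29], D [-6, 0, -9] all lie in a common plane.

-12

The points are coplanar iff AB · (AC × AD) = 0.
Expanding, this is linear in r: (60)r + (720) = 0.
So r = -12.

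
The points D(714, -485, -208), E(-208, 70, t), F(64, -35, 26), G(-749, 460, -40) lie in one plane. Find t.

-633/2

Normal to plane DFG: n = (-145530, -233142, 44100); plane equation n·P = -7350.
Requiring n·E = -7350: (44100)t + (13950300) = -7350.
So t = -633/2.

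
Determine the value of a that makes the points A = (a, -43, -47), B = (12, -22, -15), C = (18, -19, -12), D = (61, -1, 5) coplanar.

47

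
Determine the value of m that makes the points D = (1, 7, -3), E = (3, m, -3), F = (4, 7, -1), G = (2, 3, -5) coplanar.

5

Normal to plane DFG: n = (8, 8, -12); plane equation n·P = 100.
Requiring n·E = 100: (8)m + (60) = 100.
So m = 5.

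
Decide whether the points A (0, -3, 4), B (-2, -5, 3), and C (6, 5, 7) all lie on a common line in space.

AB = (-2, -2, -1), AC = (6, 8, 3).
AB × AC = (2, 0, -4).
The cross product is nonzero, so the points do not lie on one line.

No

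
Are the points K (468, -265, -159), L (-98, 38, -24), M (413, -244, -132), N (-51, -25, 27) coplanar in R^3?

A normal to the plane through K, L, M is n = KL × KM = (5346, 7857, 4779).
The plane has equation n·P = -340038. For N: n·N = -340038.
Equal, so N lies in the plane and all four are coplanar.

Yes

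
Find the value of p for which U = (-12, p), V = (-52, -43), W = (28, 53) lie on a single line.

The three points are collinear iff det[UV; UW] = 0.
This determinant is linear in p: (80)p + (-400) = 0, so p = 5.

5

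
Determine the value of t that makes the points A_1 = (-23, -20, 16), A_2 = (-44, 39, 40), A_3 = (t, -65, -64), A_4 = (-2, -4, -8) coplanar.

47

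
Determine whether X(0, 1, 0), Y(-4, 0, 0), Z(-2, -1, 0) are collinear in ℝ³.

XY = (-4, -1, 0), XZ = (-2, -2, 0).
XY × XZ = (0, 0, 6).
The cross product is nonzero, so the points do not lie on one line.

No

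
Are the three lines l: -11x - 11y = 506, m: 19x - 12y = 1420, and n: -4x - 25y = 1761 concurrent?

No

Intersecting l and m: solving the 2×2 system gives (x, y) = (28, -74).
Substitute into n: (-4)(28) + (-25)(-74) = 1738.
But n requires 1761 ≠ 1738, so the three lines have no common point.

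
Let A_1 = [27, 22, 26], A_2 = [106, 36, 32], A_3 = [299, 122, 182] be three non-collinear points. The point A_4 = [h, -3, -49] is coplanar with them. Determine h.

Coplanarity requires A_1A_2 · (A_1A_3 × A_1A_4) = 0.
A_1A_2 = (79, 14, 6), A_1A_3 = (272, 100, 156); the triple product is linear in h with coefficient 1584 and constant term -82368.
Setting it to zero: h = 52.

52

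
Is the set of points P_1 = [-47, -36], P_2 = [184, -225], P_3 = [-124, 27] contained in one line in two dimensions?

P_1P_2 = (231, -189), P_1P_3 = (-77, 63).
Checking proportionality: P_1P_3 = -1/3·P_1P_2, so the vectors are parallel and the points are collinear.

Yes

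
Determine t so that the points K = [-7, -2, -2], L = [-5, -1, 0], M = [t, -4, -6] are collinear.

Collinearity requires KL × KM = 0; each component is linear in t.
The y-component gives (2)t + (22) = 0, so t = -11.
The remaining components then also vanish.

-11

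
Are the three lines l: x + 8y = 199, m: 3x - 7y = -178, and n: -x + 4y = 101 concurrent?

Yes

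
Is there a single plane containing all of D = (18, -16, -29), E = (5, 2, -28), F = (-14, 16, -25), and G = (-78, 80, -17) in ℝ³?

A normal to the plane through D, E, F is n = DE × DF = (40, 20, 160).
The plane has equation n·P = -4240. For G: n·G = -4240.
Equal, so G lies in the plane and all four are coplanar.

Yes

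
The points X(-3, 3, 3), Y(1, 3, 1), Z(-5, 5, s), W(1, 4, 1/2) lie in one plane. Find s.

The points are coplanar iff XY · (XZ × XW) = 0.
Expanding, this is linear in s: (-4)s + (12) = 0.
So s = 3.

3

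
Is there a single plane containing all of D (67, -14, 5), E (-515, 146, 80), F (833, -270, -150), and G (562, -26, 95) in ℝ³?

A normal to the plane through D, E, F is n = DE × DF = (-5600, -32760, 26432).
The plane has equation n·P = 215600. For G: n·G = 215600.
Equal, so G lies in the plane and all four are coplanar.

Yes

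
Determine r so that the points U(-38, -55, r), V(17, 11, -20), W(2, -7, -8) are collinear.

Direction VW = (-15, -18, 12). From the x-coordinate of U, the parameter along the line is τ = (-38 − 17)/(-15) = 11/3.
Then r = (-20) + 11/3·(12) = 24.

24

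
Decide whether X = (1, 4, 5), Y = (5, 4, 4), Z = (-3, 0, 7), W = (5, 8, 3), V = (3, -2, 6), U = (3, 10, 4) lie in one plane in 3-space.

No

The plane through X, Y, Z has normal n = XY × XZ = (-4, -4, -16) and equation n·P = -100.
Checking the remaining points: n·W = -100, n·V = -100, n·U = -116.
Since n·U = -116 ≠ -100, U is off the plane and the points are not all coplanar.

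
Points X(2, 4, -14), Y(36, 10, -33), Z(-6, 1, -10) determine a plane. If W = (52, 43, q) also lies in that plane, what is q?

-33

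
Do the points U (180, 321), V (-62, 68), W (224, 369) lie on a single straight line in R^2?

UV = (-242, -253), UW = (44, 48).
Twice the signed area of △UVW is (-242)(48) − (-253)(44) = -484.
The area is nonzero, so the three points are not collinear.

No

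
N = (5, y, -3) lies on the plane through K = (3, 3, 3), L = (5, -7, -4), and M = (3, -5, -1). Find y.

A normal to the plane is n = KL × KM = (-16, 8, -16).
N lies in the plane iff n · KN = 0.
This gives (8)y + (40) = 0, so y = -5.

-5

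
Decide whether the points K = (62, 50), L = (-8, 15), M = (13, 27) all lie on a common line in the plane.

No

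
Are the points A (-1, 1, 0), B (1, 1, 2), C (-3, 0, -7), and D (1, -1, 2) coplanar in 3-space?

The four points are coplanar iff the 3×3 determinant with rows AB, AC, AD is zero.
Rows: (2, 0, 2), (-2, -1, -7), (2, -2, 2).
Expanding along the first row: (2)(-16) − (0)(10) + (2)(6) = -20.
Nonzero ⇒ not coplanar.

No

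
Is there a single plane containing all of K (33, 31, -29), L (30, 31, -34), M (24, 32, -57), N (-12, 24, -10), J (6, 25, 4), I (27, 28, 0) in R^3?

No

The plane through K, L, M has normal n = KL × KM = (5, -39, -3) and equation n·P = -957.
Checking the remaining points: n·N = -966, n·J = -957, n·I = -957.
Since n·N = -966 ≠ -957, N is off the plane and the points are not all coplanar.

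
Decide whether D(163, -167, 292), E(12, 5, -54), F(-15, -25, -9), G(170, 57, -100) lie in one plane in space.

Yes

With D as base: DE = (-151, 172, -346), DF = (-178, 142, -301), DG = (7, 224, -392).
DF × DG = (11760, -71883, -40866).
DE · (DF × DG) = 0.
The scalar triple product vanishes, so the four points are coplanar.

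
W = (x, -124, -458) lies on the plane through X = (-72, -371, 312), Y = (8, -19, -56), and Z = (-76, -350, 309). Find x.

221

Coplanarity requires XY · (XZ × XW) = 0.
XY = (80, 352, -368), XZ = (-4, 21, -3); the triple product is linear in x with coefficient 6672 and constant term -1474512.
Setting it to zero: x = 221.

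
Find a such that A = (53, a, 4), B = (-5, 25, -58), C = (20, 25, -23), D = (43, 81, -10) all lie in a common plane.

Coplanarity ⇔ det[AB; AC; AD] = 0.
Expanding, this is linear in a: (-480)a + (38880) = 0.
So a = 81.

81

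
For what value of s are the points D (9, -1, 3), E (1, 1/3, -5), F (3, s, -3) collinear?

Direction DE = (-8, 4/3, -8). From the x-coordinate of F, the parameter along the line is τ = (3 − 9)/(-8) = 3/4.
Then s = (-1) + 3/4·(4/3) = 0.

0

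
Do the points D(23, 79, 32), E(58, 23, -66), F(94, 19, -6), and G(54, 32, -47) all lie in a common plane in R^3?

With D as base: DE = (35, -56, -98), DF = (71, -60, -38), DG = (31, -47, -79).
DF × DG = (2954, 4431, -1477).
DE · (DF × DG) = 0.
The scalar triple product vanishes, so the four points are coplanar.

Yes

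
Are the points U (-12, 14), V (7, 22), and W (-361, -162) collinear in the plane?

UV = (19, 8), UW = (-349, -176).
Twice the signed area of △UVW is (19)(-176) − (8)(-349) = -552.
The area is nonzero, so the three points are not collinear.

No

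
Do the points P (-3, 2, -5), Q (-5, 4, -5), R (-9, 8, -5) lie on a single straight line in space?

PQ = (-2, 2, 0), PR = (-6, 6, 0).
Each component of PR is 3 times the corresponding component of PQ, so PR = 3·PQ and the points are collinear.

Yes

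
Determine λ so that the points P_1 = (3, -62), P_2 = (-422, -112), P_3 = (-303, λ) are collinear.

Collinearity: (P_3 − P_1) must be parallel to (P_2 − P_1) = (-425, -50).
Cross-multiplying the components: (λ − (-62))·(-425) = (-306)·(-50).
Solving gives λ = -98.

-98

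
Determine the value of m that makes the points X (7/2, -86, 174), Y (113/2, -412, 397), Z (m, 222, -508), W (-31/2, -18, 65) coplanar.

Normal to plane XYW: n = (20370, 1540, -2590); plane equation n·P = -511805.
Requiring n·Z = -511805: (20370)m + (1657600) = -511805.
So m = -213/2.

-213/2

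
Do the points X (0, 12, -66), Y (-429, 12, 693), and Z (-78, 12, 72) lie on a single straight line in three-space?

XY = (-429, 0, 759), XZ = (-78, 0, 138).
XY × XZ = (0, 0, 0).
The cross product vanishes, so the three points are collinear.

Yes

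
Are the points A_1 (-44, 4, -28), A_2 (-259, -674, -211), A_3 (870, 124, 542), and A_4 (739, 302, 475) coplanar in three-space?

A normal to the plane through A_1, A_2, A_3 is n = A_1A_2 × A_1A_3 = (-364500, -44712, 593892).
The plane has equation n·P = -769824. For A_4: n·A_4 = -769824.
Equal, so A_4 lies in the plane and all four are coplanar.

Yes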